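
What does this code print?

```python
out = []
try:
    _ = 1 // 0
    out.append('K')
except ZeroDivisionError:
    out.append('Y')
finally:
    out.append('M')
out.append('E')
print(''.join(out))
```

Execution trace: 'Y' (except ZeroDivisionError) → 'M' (finally) → 'E' (after the try/except). Output: YME

Answer: YME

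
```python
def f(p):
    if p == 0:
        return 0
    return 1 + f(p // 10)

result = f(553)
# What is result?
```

Count of digits of 553: 3

Answer: 3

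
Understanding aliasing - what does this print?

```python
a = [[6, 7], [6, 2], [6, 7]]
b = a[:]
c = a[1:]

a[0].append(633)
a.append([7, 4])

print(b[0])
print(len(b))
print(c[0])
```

Key concept: slice with nested mutation.
Step by step:
`a = [[6, 7], [6, 2], [6, 7]]` → a = [[6, 7], [6, 2], [6, 7]]
`b = a[:]` → b = [[6, 7], [6, 2], [6, 7]]
`c = a[1:]` → c = [[6, 2], [6, 7]]
`a[0].append(633)` → a = [[6, 7, 633], [6, 2], [6, 7]]; b = [[6, 7, 633], [6, 2], [6, 7]]
`a.append([7, 4])` → a = [[6, 7, 633], [6, 2], [6, 7], [7, 4]]
`print(b[0])` → prints [6, 7, 633]
`print(len(b))` → prints 3
`print(c[0])` → prints [6, 2]

Answer:
[6, 7, 633]
3
[6, 2]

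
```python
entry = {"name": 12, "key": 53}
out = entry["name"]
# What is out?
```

Trace:
`entry = {"name": 12, "key": 53}` → entry = {'name': 12, 'key': 53}
`out = entry["name"]` → out = 12
So out = 12

Answer: 12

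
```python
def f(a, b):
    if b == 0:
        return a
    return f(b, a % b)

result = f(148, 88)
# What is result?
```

f(148, 88) -> f(88, 60) -> f(60, 28) -> f(28, 4) -> f(4, 0) -> 4

Answer: 4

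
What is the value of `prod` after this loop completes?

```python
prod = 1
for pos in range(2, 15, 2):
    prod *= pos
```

Product of even numbers 2 to 14
`prod` takes the values: 1 → 2 → 8 → 48 → 384 → 3840 → 46080 → 645120

Answer: 645120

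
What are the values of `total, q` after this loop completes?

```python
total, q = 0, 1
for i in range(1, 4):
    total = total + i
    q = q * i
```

Sum and factorial of 1 to 3
`total, q` takes the values: (0, 1) → (1, 1) → (3, 1) → (3, 2) → (6, 2) → (6, 6)

Answer: 6, 6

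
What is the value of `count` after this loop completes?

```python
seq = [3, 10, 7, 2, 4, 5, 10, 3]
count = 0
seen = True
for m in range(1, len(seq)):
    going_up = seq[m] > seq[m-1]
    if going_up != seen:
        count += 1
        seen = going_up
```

Count direction changes in [3, 10, 7, 2, 4, 5, 10, 3]
`count` takes the values: 0 → 1 → 2 → 3

Answer: 3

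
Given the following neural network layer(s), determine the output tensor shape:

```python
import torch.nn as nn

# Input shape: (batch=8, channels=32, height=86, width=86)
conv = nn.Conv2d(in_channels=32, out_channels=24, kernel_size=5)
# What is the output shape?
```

Input: (8, 32, 86, 86) -> Output: (8, 24, 82, 82)

Answer: (8, 24, 82, 82)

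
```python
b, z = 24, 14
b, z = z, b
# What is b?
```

Trace:
`b, z = 24, 14` → b = 24; z = 14
`b, z = z, b` → b = 14; z = 24
So b = 14

Answer: 14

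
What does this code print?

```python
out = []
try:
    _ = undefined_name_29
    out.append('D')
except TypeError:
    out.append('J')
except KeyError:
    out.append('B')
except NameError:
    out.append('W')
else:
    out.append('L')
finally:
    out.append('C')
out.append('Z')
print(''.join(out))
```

Execution trace: 'W' (except NameError) → 'C' (finally) → 'Z' (after the try/except). Output: WCZ

Answer: WCZ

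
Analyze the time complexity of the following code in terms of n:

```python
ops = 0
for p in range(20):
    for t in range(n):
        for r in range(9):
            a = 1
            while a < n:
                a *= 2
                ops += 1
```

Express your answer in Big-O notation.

Each loop level contributes: 1 × n × 1 × log n. Multiplying the contributions gives O(n log n).

Answer: O(n log n)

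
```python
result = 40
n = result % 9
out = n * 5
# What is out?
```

Trace:
`result = 40` → result = 40
`n = result % 9` → n = 4
`out = n * 5` → out = 20
So out = 20

Answer: 20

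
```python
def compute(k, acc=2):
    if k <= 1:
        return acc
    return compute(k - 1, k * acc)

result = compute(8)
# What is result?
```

Accumulator trace (n, acc): (8, 2) -> (7, 16) -> (6, 112) -> (5, 672) -> (4, 3360) -> (3, 13440) -> (2, 40320) -> (1, 80640) -> return 80640

Answer: 80640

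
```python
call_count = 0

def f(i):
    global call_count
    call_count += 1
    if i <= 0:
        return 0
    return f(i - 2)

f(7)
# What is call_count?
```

Linear recursion stepping by 2: 5 calls from i=7 down to ≤0.

Answer: 5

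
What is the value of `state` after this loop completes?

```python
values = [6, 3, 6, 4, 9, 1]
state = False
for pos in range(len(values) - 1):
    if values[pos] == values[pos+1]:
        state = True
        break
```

Check consecutive duplicates in [6, 3, 6, 4, 9, 1]
`state` takes the values: False

Answer: False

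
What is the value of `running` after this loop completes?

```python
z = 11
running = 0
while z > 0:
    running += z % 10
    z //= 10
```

Sum digits of 11
`running` takes the values: 0 → 1 → 2

Answer: 2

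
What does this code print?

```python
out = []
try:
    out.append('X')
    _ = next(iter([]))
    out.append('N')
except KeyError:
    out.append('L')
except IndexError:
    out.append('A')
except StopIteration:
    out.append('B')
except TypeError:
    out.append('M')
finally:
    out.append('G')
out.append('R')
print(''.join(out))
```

Execution trace: 'X' (try body) → 'B' (except StopIteration) → 'G' (finally) → 'R' (after the try/except). Output: XBGR

Answer: XBGR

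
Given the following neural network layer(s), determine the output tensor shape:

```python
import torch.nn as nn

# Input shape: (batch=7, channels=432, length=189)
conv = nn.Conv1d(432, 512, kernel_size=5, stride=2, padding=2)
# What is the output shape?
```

Input: (7, 432, 189) -> Output: (7, 512, 95)

Answer: (7, 512, 95)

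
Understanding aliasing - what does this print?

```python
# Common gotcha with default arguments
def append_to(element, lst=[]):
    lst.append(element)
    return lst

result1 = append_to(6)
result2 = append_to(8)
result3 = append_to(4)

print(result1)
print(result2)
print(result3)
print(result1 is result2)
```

Key concept: mutable default argument gotcha.
Step by step:
`result1 = append_to(6)` → result1 = [6]
`result2 = append_to(8)` → result1 = [6, 8] (same object as result2); result2 = [6, 8] (same object as result1)
`result3 = append_to(4)` → result1 = [6, 8, 4] (same object as result2, result3); result2 = [6, 8, 4] (same object as result1, result3); result3 = [6, 8, 4] (same object as result1, result2)
`print(result1)` → prints [6, 8, 4]
`print(result2)` → prints [6, 8, 4]
`print(result3)` → prints [6, 8, 4]
`print(result1 is result2)` → prints True

Answer:
[6, 8, 4]
[6, 8, 4]
[6, 8, 4]
True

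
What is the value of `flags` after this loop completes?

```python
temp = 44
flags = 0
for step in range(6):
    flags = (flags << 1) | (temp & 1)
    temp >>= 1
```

Reverse lowest 6 bits of 44
`flags` takes the values: 0 → 1 → 3 → 6 → 13

Answer: 13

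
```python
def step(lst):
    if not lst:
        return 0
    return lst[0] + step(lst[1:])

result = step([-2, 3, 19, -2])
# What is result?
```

(-2) + 3 + 19 + (-2) + 0 = 18

Answer: 18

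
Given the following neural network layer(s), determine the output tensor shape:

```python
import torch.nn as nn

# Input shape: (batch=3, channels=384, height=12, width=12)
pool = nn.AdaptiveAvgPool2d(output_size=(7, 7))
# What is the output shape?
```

Input: (3, 384, 12, 12) -> Output: (3, 384, 7, 7)

Answer: (3, 384, 7, 7)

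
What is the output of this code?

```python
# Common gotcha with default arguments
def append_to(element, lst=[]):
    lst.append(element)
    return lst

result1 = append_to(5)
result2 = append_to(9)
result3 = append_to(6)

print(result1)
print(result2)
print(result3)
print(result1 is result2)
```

Key concept: mutable default argument gotcha.
Step by step:
`result1 = append_to(5)` → result1 = [5]
`result2 = append_to(9)` → result1 = [5, 9] (same object as result2); result2 = [5, 9] (same object as result1)
`result3 = append_to(6)` → result1 = [5, 9, 6] (same object as result2, result3); result2 = [5, 9, 6] (same object as result1, result3); result3 = [5, 9, 6] (same object as result1, result2)
`print(result1)` → prints [5, 9, 6]
`print(result2)` → prints [5, 9, 6]
`print(result3)` → prints [5, 9, 6]
`print(result1 is result2)` → prints True

Answer:
[5, 9, 6]
[5, 9, 6]
[5, 9, 6]
True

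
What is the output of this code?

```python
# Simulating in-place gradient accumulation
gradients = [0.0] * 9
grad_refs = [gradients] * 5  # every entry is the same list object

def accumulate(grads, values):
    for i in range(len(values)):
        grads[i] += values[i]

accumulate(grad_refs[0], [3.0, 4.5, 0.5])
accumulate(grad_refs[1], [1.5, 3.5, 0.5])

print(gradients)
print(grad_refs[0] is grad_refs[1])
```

Key concept: gradient accumulation aliasing.
Step by step:
`gradients = [0.0] * 9` → gradients = [0.0, 0.0, 0.0, 0.0, 0.0, 0.0, 0.0, 0.0, 0.0]
`grad_refs = [gradients] * 5` → grad_refs = [[0.0, 0.0, 0.0, 0.0, 0.0, 0.0, 0.0, 0.0, 0.0], [0.0, 0.0, 0.0, 0.0, 0.0, 0.0, 0.0, 0.0, 0.0], [0.0, 0.0, 0.0, 0.0, 0.0, 0.0, 0.0, 0.0, 0.0], [0.0, 0.0, 0.0, 0.0, 0.0, 0.0, 0.0, 0.0, 0.0], [0.0, 0.0, 0.0, 0.0, 0.0, 0.0, 0.0, 0.0, 0.0]]
`accumulate(grad_refs[0], [3.0, 4.5, 0.5])` → gradients = [3.0, 4.5, 0.5, 0.0, 0.0, 0.0, 0.0, 0.0, 0.0]; grad_refs = [[3.0, 4.5, 0.5, 0.0, 0.0, 0.0, 0.0, 0.0, 0.0], [3.0, 4.5, 0.5, 0.0, 0.0, 0.0, 0.0, 0.0, 0.0], [3.0, 4.5, 0.5, 0.0, 0.0, 0.0, 0.0, 0.0, 0.0], [3.0, 4.5, 0.5, 0.0, 0.0, 0.0, 0.0, 0.0, 0.0], [3.0, 4.5, 0.5, 0.0, 0.0, 0.0, 0.0, 0.0, 0.0]]
`accumulate(grad_refs[1], [1.5, 3.5, 0.5])` → gradients = [4.5, 8.0, 1.0, 0.0, 0.0, 0.0, 0.0, 0.0, 0.0]; grad_refs = [[4.5, 8.0, 1.0, 0.0, 0.0, 0.0, 0.0, 0.0, 0.0], [4.5, 8.0, 1.0, 0.0, 0.0, 0.0, 0.0, 0.0, 0.0], [4.5, 8.0, 1.0, 0.0, 0.0, 0.0, 0.0, 0.0, 0.0], [4.5, 8.0, 1.0, 0.0, 0.0, 0.0, 0.0, 0.0, 0.0], [4.5, 8.0, 1.0, 0.0, 0.0, 0.0, 0.0, 0.0, 0.0]]
`print(gradients)` → prints [4.5, 8.0, 1.0, 0.0, 0.0, 0.0, 0.0, 0.0, 0.0]
`print(grad_refs[0] is grad_refs[1])` → prints True

Answer:
[4.5, 8.0, 1.0, 0.0, 0.0, 0.0, 0.0, 0.0, 0.0]
True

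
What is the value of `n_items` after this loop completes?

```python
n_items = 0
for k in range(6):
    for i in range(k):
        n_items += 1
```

Triangle number: 0+1+2+...+5
`n_items` takes the values: 0 → 1 → 2 → 3 → 4 → 5 → 6 → 7 → 8 → 9 → 10 → 11 → 12 → 13 → 14 → 15

Answer: 15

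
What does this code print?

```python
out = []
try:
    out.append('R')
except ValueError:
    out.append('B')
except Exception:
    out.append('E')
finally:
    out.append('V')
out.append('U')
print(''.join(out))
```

Execution trace: 'R' (try body, no exception) → 'V' (finally) → 'U' (after the try/except). Output: RVU

Answer: RVU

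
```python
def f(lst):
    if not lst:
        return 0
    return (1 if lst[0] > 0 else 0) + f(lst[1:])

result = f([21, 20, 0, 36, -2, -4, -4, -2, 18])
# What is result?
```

Count of positive elements in [21, 20, 0, 36, -2, -4, -4, -2, 18] = 4

Answer: 4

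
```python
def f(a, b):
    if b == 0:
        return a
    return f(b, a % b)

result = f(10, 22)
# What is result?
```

f(10, 22) -> f(22, 10) -> f(10, 2) -> f(2, 0) -> 2

Answer: 2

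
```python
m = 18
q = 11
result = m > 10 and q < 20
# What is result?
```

Trace:
`m = 18` → m = 18
`q = 11` → q = 11
`result = m > 10 and q < 20` → result = True
So result = True

Answer: True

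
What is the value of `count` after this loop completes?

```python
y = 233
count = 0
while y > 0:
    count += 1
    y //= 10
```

Count digits by repeated division by 10
`count` takes the values: 0 → 1 → 2 → 3

Answer: 3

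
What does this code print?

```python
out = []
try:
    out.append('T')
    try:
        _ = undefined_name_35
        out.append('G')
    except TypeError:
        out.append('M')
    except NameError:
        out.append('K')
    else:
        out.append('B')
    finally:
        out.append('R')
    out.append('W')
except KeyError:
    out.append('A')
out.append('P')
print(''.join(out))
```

Execution trace: 'T' (try body) → 'K' (inner except NameError) → 'R' (inner finally) → 'W' (try body, no exception) → 'P' (after the try/except). Output: TKRWP

Answer: TKRWP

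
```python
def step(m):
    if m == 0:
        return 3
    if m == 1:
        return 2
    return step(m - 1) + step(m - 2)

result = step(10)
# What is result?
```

Build up from base cases: step(0)=3, step(1)=2, step(2)=5, step(3)=7, step(4)=12, step(5)=19, step(6)=31, ..., step(10)=212

Answer: 212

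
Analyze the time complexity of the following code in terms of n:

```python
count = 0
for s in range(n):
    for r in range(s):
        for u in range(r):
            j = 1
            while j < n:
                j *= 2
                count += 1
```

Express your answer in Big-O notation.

Each loop level contributes: n × n × n × log n. Multiplying the contributions gives O(n^3 log n).

Answer: O(n^3 log n)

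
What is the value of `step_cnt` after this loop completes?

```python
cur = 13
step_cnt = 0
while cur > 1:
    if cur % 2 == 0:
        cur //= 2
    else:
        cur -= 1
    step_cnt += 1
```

Steps to reduce 13 to 1
`step_cnt` takes the values: 0 → 1 → 2 → 3 → 4 → 5

Answer: 5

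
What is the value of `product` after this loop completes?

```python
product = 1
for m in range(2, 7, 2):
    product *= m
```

Product of even numbers 2 to 6
`product` takes the values: 1 → 2 → 8 → 48

Answer: 48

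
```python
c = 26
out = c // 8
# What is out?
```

Trace:
`c = 26` → c = 26
`out = c // 8` → out = 3
So out = 3

Answer: 3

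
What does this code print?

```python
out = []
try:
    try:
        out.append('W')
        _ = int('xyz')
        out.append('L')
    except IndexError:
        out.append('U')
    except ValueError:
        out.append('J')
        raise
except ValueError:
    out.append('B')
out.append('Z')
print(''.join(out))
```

Execution trace: 'W' (inner try body) → 'J' (inner except ValueError) → 'B' (outer except ValueError) → 'Z' (after the try/except). Output: WJBZ

Answer: WJBZ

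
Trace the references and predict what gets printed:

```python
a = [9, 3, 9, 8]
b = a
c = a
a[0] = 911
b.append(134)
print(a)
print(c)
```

Key concept: multiple aliases.
Step by step:
`a = [9, 3, 9, 8]` → a = [9, 3, 9, 8]
`b = a` → b = [9, 3, 9, 8] (same object as a)
`c = a` → c = [9, 3, 9, 8] (same object as a, b)
`a[0] = 911` → a = [911, 3, 9, 8] (same object as b, c); b = [911, 3, 9, 8] (same object as a, c); c = [911, 3, 9, 8] (same object as a, b)
`b.append(134)` → a = [911, 3, 9, 8, 134] (same object as b, c); b = [911, 3, 9, 8, 134] (same object as a, c); c = [911, 3, 9, 8, 134] (same object as a, b)
`print(a)` → prints [911, 3, 9, 8, 134]
`print(c)` → prints [911, 3, 9, 8, 134]

Answer:
[911, 3, 9, 8, 134]
[911, 3, 9, 8, 134]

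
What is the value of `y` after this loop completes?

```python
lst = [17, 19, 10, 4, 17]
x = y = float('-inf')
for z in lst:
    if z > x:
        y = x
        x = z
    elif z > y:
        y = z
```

Second largest (with repeats) in [17, 19, 10, 4, 17]
`y` takes the values: -inf → 17

Answer: 17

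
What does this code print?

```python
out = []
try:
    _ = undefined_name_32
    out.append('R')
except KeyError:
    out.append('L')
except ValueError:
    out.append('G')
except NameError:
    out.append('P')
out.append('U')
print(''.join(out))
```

Execution trace: 'P' (except NameError) → 'U' (after the try/except). Output: PU

Answer: PU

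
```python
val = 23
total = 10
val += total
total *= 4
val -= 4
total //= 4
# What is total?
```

Trace:
`val = 23` → val = 23
`total = 10` → total = 10
`val += total` → val = 33
`total *= 4` → total = 40
`val -= 4` → val = 29
`total //= 4` → total = 10
So total = 10

Answer: 10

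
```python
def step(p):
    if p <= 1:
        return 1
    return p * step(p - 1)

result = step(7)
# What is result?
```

step(7) = 7 * 6 * 5 * 4 * 3 * 2 * 1 = 5040

Answer: 5040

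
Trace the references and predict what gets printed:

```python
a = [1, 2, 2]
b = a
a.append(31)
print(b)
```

Key concept: basic list aliasing.
Step by step:
`a = [1, 2, 2]` → a = [1, 2, 2]
`b = a` → b = [1, 2, 2] (same object as a)
`a.append(31)` → a = [1, 2, 2, 31] (same object as b); b = [1, 2, 2, 31] (same object as a)
`print(b)` → prints [1, 2, 2, 31]

Answer: [1, 2, 2, 31]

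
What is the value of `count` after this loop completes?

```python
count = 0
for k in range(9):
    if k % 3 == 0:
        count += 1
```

Count numbers divisible by 3 in range(9)
`count` takes the values: 0 → 1 → 2 → 3

Answer: 3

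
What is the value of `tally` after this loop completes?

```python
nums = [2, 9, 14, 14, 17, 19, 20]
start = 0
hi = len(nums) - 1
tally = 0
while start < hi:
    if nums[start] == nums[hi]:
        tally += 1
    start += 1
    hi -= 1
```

Count matching pairs from ends
`tally` takes the values: 0

Answer: 0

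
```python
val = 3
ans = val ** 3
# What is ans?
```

Trace:
`val = 3` → val = 3
`ans = val ** 3` → ans = 27
So ans = 27

Answer: 27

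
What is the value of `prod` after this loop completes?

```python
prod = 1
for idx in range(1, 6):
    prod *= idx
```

5! = 120
`prod` takes the values: 1 → 2 → 6 → 24 → 120

Answer: 120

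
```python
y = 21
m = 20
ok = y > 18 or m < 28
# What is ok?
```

Trace:
`y = 21` → y = 21
`m = 20` → m = 20
`ok = y > 18 or m < 28` → ok = True
So ok = True

Answer: True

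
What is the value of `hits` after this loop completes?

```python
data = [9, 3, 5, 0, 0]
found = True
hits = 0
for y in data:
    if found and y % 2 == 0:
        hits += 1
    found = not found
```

Count even values at even positions
`hits` takes the values: 0 → 1

Answer: 1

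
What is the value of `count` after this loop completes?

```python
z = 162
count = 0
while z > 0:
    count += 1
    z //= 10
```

Count digits by repeated division by 10
`count` takes the values: 0 → 1 → 2 → 3

Answer: 3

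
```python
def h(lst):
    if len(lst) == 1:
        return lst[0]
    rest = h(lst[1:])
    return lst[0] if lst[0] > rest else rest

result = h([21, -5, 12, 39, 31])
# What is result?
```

Recursive max over [21, -5, 12, 39, 31] = 39

Answer: 39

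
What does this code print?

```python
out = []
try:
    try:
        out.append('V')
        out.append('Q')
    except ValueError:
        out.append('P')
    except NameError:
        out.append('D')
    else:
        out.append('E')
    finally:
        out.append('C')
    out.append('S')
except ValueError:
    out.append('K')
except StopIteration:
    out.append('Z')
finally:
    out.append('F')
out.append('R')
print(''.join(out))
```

Execution trace: 'V' (inner try body) → 'Q' (inner try body, no exception) → 'E' (inner else) → 'C' (inner finally) → 'S' (try body, no exception) → 'F' (finally) → 'R' (after the try/except). Output: VQECSFR

Answer: VQECSFR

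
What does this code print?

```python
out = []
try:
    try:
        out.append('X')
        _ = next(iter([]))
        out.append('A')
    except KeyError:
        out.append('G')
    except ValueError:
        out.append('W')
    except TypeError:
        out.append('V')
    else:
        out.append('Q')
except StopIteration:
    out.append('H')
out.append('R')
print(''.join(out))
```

Execution trace: 'X' (try body) → 'H' (outer except StopIteration) → 'R' (after the try/except). Output: XHR

Answer: XHR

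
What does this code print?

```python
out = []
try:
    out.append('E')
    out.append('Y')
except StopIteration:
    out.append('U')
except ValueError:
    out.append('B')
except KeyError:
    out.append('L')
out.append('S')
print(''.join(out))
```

Execution trace: 'E' (try body) → 'Y' (try body, no exception) → 'S' (after the try/except). Output: EYS

Answer: EYS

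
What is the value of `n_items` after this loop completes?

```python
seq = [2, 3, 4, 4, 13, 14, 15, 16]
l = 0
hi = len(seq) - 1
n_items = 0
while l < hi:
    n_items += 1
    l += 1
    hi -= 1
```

Iterations until pointers meet (list length 8)
`n_items` takes the values: 0 → 1 → 2 → 3 → 4

Answer: 4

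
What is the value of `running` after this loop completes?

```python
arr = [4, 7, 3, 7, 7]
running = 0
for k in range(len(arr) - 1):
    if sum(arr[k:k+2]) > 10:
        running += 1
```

Count windows with sum > 10
`running` takes the values: 0 → 1 → 2

Answer: 2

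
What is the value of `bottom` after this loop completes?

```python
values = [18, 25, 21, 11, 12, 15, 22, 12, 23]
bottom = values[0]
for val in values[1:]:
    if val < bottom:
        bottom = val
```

Minimum of [18, 25, 21, 11, 12, 15, 22, 12, 23]
`bottom` takes the values: 18 → 11

Answer: 11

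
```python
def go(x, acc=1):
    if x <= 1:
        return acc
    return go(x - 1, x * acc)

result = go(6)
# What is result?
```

Accumulator trace (n, acc): (6, 1) -> (5, 6) -> (4, 30) -> (3, 120) -> (2, 360) -> (1, 720) -> return 720

Answer: 720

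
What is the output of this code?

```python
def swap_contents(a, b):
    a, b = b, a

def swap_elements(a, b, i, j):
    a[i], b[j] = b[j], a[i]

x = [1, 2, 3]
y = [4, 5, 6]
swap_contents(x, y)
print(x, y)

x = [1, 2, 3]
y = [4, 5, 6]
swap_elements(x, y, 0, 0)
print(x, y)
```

Key concept: parameter rebinding vs mutation.
Step by step:
`x = [1, 2, 3]` → x = [1, 2, 3]
`y = [4, 5, 6]` → y = [4, 5, 6]
`swap_contents(x, y)` → no visible change to tracked variables
`print(x, y)` → prints [1, 2, 3] [4, 5, 6]
`x = [1, 2, 3]` → x = [1, 2, 3]
`y = [4, 5, 6]` → y = [4, 5, 6]
`swap_elements(x, y, 0, 0)` → x = [4, 2, 3]; y = [1, 5, 6]
`print(x, y)` → prints [4, 2, 3] [1, 5, 6]

Answer:
[1, 2, 3] [4, 5, 6]
[4, 2, 3] [1, 5, 6]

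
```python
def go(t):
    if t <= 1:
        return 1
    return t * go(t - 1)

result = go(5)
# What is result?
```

go(5) = 5 * 4 * 3 * 2 * 1 = 120

Answer: 120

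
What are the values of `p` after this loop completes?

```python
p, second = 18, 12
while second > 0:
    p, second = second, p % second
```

GCD of 18 and 12
`p` takes the values: 18 → 12 → 6

Answer: 6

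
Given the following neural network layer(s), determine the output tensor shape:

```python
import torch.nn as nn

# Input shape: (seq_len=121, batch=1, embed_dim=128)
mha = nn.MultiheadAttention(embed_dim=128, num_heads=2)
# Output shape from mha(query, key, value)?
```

Input: (121, 1, 128) -> Output: (121, 1, 128)

Answer: (121, 1, 128)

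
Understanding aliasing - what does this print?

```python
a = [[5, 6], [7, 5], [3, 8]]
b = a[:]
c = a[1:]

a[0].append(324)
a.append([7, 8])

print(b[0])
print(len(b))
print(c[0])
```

Key concept: slice with nested mutation.
Step by step:
`a = [[5, 6], [7, 5], [3, 8]]` → a = [[5, 6], [7, 5], [3, 8]]
`b = a[:]` → b = [[5, 6], [7, 5], [3, 8]]
`c = a[1:]` → c = [[7, 5], [3, 8]]
`a[0].append(324)` → a = [[5, 6, 324], [7, 5], [3, 8]]; b = [[5, 6, 324], [7, 5], [3, 8]]
`a.append([7, 8])` → a = [[5, 6, 324], [7, 5], [3, 8], [7, 8]]
`print(b[0])` → prints [5, 6, 324]
`print(len(b))` → prints 3
`print(c[0])` → prints [7, 5]

Answer:
[5, 6, 324]
3
[7, 5]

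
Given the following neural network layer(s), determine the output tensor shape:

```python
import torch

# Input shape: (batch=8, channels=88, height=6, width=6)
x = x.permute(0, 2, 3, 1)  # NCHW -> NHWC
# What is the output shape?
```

Input: (8, 88, 6, 6) -> Output: (8, 6, 6, 88)

Answer: (8, 6, 6, 88)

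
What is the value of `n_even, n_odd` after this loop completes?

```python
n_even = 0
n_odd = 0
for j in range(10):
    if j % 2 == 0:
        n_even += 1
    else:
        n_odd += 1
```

Count evens and odds in range(10)
`n_even, n_odd` takes the values: (0, 0) → (1, 0) → (1, 1) → (2, 1) → (2, 2) → (3, 2) → (3, 3) → (4, 3) → (4, 4) → (5, 4) → (5, 5)

Answer: 5, 5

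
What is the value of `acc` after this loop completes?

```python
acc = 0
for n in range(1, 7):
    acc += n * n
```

Sum of squares 1² to 6² = 91
`acc` takes the values: 0 → 1 → 5 → 14 → 30 → 55 → 91

Answer: 91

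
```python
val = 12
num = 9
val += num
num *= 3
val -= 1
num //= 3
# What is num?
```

Trace:
`val = 12` → val = 12
`num = 9` → num = 9
`val += num` → val = 21
`num *= 3` → num = 27
`val -= 1` → val = 20
`num //= 3` → num = 9
So num = 9

Answer: 9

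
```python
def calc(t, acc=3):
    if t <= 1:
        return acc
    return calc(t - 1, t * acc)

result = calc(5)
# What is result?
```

Accumulator trace (n, acc): (5, 3) -> (4, 15) -> (3, 60) -> (2, 180) -> (1, 360) -> return 360

Answer: 360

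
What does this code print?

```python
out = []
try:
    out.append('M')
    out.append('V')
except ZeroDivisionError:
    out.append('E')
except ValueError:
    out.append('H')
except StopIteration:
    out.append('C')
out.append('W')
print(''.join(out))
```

Execution trace: 'M' (try body) → 'V' (try body, no exception) → 'W' (after the try/except). Output: MVW

Answer: MVW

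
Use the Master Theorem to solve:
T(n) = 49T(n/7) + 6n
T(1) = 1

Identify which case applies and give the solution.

a=49, b=7, f(n)=6n. log_7(49) = 2. Since c=1 < 2, Case 1 applies: T(n) = Θ(n^log_b(a)) = O(n^2).

Answer: O(n^2) - Case 1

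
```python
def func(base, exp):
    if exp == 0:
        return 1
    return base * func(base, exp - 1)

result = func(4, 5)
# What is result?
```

func(4, 5) = 4 * 4 * 4 * 4 * 4 = 1024

Answer: 1024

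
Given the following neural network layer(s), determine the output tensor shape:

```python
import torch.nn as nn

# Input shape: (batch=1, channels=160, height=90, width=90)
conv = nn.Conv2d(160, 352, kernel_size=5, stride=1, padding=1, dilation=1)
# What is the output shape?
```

Input: (1, 160, 90, 90) -> Output: (1, 352, 88, 88)

Answer: (1, 352, 88, 88)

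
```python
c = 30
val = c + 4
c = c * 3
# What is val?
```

Trace:
`c = 30` → c = 30
`val = c + 4` → val = 34
`c = c * 3` → c = 90
So val = 34

Answer: 34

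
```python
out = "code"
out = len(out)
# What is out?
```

Trace:
`out = "code"` → out = 'code'
`out = len(out)` → out = 4
So out = 4

Answer: 4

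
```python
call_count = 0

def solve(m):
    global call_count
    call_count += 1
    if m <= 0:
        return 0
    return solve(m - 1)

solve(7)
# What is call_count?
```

Linear recursion stepping by 1: 8 calls from m=7 down to ≤0.

Answer: 8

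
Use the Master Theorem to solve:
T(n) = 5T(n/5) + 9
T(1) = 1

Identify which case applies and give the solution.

a=5, b=5, f(n)=9. log_5(5) = 1. Since c=0 < 1, Case 1 applies: T(n) = Θ(n^log_b(a)) = O(n).

Answer: O(n) - Case 1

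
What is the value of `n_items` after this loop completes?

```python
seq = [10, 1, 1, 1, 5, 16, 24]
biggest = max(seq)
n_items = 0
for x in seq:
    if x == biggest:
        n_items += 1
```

Count of max value 24 in [10, 1, 1, 1, 5, 16, 24]
`n_items` takes the values: 0 → 1

Answer: 1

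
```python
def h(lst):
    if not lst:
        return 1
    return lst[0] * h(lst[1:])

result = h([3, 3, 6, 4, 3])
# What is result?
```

Product over [3, 3, 6, 4, 3] = 3 * 3 * 6 * 4 * 3 = 648

Answer: 648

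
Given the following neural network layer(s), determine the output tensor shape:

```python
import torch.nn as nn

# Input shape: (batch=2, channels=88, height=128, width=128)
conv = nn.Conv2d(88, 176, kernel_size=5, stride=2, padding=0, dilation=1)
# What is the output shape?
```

Input: (2, 88, 128, 128) -> Output: (2, 176, 62, 62)

Answer: (2, 176, 62, 62)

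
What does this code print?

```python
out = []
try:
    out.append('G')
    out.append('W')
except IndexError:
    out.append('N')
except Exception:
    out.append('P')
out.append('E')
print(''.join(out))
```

Execution trace: 'G' (try body) → 'W' (try body, no exception) → 'E' (after the try/except). Output: GWE

Answer: GWE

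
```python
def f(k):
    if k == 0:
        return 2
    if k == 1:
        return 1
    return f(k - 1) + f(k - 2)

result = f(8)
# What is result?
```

Build up from base cases: f(0)=2, f(1)=1, f(2)=3, f(3)=4, f(4)=7, f(5)=11, f(6)=18, ..., f(8)=47

Answer: 47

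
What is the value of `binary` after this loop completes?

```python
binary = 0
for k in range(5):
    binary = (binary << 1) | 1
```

Build 5 consecutive 1-bits: 0b11111
`binary` takes the values: 0 → 1 → 3 → 7 → 15 → 31

Answer: 31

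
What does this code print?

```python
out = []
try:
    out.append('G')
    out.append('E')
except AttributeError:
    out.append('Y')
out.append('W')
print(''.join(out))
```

Execution trace: 'G' (try body) → 'E' (try body, no exception) → 'W' (after the try/except). Output: GEW

Answer: GEW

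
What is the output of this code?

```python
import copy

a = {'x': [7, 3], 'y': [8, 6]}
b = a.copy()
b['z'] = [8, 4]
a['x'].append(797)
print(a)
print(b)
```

Key concept: shallow copy of dict with mutable values.
Step by step:
`a = {'x': [7, 3], 'y': [8, 6]}` → a = {'x': [7, 3], 'y': [8, 6]}
`b = a.copy()` → b = {'x': [7, 3], 'y': [8, 6]}
`b['z'] = [8, 4]` → b = {'x': [7, 3], 'y': [8, 6], 'z': [8, 4]}
`a['x'].append(797)` → a = {'x': [7, 3, 797], 'y': [8, 6]}; b = {'x': [7, 3, 797], 'y': [8, 6], 'z': [8, 4]}
`print(a)` → prints {'x': [7, 3, 797], 'y': [8, 6]}
`print(b)` → prints {'x': [7, 3, 797], 'y': [8, 6], 'z': [8, 4]}

Answer:
{'x': [7, 3, 797], 'y': [8, 6]}
{'x': [7, 3, 797], 'y': [8, 6], 'z': [8, 4]}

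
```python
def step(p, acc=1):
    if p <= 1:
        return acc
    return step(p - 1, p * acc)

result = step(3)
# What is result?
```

Accumulator trace (n, acc): (3, 1) -> (2, 3) -> (1, 6) -> return 6

Answer: 6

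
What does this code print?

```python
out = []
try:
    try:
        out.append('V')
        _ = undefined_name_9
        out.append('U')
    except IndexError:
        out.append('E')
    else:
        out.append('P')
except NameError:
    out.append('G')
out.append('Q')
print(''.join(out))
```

Execution trace: 'V' (inner try body) → 'G' (outer except NameError) → 'Q' (after the try/except). Output: VGQ

Answer: VGQ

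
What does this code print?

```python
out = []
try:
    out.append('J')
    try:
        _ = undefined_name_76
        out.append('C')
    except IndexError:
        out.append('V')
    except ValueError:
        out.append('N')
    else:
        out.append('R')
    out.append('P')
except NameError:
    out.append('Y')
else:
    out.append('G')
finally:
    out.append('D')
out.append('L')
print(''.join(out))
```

Execution trace: 'J' (try body) → 'Y' (except NameError) → 'D' (finally) → 'L' (after the try/except). Output: JYDL

Answer: JYDL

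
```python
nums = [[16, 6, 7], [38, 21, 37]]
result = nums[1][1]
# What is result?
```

Trace:
`nums = [[16, 6, 7], [38, 21, 37]]` → nums = [[16, 6, 7], [38, 21, 37]]
`result = nums[1][1]` → result = 21
So result = 21

Answer: 21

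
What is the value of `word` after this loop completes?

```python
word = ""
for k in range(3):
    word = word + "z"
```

Repeat 'z' 3 times
`word` takes the values: "" → "z" → "zz" → "zzz"

Answer: "zzz"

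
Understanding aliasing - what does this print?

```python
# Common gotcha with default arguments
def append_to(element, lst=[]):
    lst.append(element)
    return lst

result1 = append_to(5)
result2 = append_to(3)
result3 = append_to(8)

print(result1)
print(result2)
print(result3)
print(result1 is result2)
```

Key concept: mutable default argument gotcha.
Step by step:
`result1 = append_to(5)` → result1 = [5]
`result2 = append_to(3)` → result1 = [5, 3] (same object as result2); result2 = [5, 3] (same object as result1)
`result3 = append_to(8)` → result1 = [5, 3, 8] (same object as result2, result3); result2 = [5, 3, 8] (same object as result1, result3); result3 = [5, 3, 8] (same object as result1, result2)
`print(result1)` → prints [5, 3, 8]
`print(result2)` → prints [5, 3, 8]
`print(result3)` → prints [5, 3, 8]
`print(result1 is result2)` → prints True

Answer:
[5, 3, 8]
[5, 3, 8]
[5, 3, 8]
True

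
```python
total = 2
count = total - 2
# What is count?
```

Trace:
`total = 2` → total = 2
`count = total - 2` → count = 0
So count = 0

Answer: 0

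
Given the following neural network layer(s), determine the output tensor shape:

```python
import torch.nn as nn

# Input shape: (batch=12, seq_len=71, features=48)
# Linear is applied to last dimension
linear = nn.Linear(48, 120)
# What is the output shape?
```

Input: (12, 71, 48) -> Output: (12, 71, 120)

Answer: (12, 71, 120)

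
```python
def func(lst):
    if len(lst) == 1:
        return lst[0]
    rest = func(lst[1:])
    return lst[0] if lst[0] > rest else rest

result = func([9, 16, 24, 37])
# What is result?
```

Recursive max over [9, 16, 24, 37] = 37

Answer: 37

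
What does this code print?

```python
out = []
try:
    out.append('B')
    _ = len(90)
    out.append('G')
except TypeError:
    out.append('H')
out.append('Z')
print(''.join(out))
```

Execution trace: 'B' (try body) → 'H' (except TypeError) → 'Z' (after the try/except). Output: BHZ

Answer: BHZ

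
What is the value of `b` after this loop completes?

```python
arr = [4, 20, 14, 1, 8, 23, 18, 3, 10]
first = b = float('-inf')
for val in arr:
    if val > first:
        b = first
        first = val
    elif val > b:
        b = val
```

Second largest (with repeats) in [4, 20, 14, 1, 8, 23, 18, 3, 10]
`b` takes the values: -inf → 4 → 14 → 20

Answer: 20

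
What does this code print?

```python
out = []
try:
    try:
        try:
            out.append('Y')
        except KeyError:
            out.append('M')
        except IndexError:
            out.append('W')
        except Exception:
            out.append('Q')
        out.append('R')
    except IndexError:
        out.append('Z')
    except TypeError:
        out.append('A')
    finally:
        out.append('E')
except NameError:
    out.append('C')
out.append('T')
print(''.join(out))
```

Execution trace: 'Y' (inner try body, no exception) → 'R' (try body, no exception) → 'E' (finally) → 'T' (after the try/except). Output: YRET

Answer: YRET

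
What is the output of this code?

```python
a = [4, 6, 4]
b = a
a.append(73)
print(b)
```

Key concept: basic list aliasing.
Step by step:
`a = [4, 6, 4]` → a = [4, 6, 4]
`b = a` → b = [4, 6, 4] (same object as a)
`a.append(73)` → a = [4, 6, 4, 73] (same object as b); b = [4, 6, 4, 73] (same object as a)
`print(b)` → prints [4, 6, 4, 73]

Answer: [4, 6, 4, 73]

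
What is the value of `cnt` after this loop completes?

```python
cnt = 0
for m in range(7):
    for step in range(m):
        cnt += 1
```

Triangle number: 0+1+2+...+6
`cnt` takes the values: 0 → 1 → 2 → 3 → 4 → 5 → 6 → 7 → 8 → 9 → 10 → 11 → 12 → 13 → 14 → 15 → 16 → 17 → 18 → 19 → 20 → 21

Answer: 21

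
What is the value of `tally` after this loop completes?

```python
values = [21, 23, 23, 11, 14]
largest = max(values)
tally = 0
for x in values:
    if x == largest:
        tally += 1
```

Count of max value 23 in [21, 23, 23, 11, 14]
`tally` takes the values: 0 → 1 → 2

Answer: 2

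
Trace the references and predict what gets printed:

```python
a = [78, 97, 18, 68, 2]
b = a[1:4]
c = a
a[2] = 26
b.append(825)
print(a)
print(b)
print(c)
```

Key concept: slice vs alias.
Step by step:
`a = [78, 97, 18, 68, 2]` → a = [78, 97, 18, 68, 2]
`b = a[1:4]` → b = [97, 18, 68]
`c = a` → c = [78, 97, 18, 68, 2] (same object as a)
`a[2] = 26` → a = [78, 97, 26, 68, 2] (same object as c); c = [78, 97, 26, 68, 2] (same object as a)
`b.append(825)` → b = [97, 18, 68, 825]
`print(a)` → prints [78, 97, 26, 68, 2]
`print(b)` → prints [97, 18, 68, 825]
`print(c)` → prints [78, 97, 26, 68, 2]

Answer:
[78, 97, 26, 68, 2]
[97, 18, 68, 825]
[78, 97, 26, 68, 2]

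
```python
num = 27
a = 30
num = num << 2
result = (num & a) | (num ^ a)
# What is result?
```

Trace:
`num = 27` → num = 27
`a = 30` → a = 30
`num = num << 2` → num = 108
`result = (num & a) | (num ^ a)` → result = 126
So result = 126

Answer: 126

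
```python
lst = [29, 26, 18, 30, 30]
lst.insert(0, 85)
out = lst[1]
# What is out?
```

Trace:
`lst = [29, 26, 18, 30, 30]` → lst = [29, 26, 18, 30, 30]
`lst.insert(0, 85)` → lst = [85, 29, 26, 18, 30, 30]
`out = lst[1]` → out = 29
So out = 29

Answer: 29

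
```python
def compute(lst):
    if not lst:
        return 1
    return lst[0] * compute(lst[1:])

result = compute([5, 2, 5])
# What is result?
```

Product over [5, 2, 5] = 5 * 2 * 5 = 50

Answer: 50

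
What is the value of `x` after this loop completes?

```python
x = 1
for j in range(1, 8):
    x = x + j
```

Start at 1, add 1 through 7
`x` takes the values: 1 → 2 → 4 → 7 → 11 → 16 → 22 → 29

Answer: 29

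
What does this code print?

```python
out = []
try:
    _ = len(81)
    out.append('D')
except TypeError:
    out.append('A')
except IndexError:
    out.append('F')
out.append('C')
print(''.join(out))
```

Execution trace: 'A' (except TypeError) → 'C' (after the try/except). Output: AC

Answer: AC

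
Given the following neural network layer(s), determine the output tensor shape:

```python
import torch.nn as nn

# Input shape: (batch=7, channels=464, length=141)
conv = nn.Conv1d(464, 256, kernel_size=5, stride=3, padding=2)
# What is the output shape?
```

Input: (7, 464, 141) -> Output: (7, 256, 47)

Answer: (7, 256, 47)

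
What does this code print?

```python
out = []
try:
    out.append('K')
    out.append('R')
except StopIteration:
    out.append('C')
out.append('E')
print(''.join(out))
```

Execution trace: 'K' (try body) → 'R' (try body, no exception) → 'E' (after the try/except). Output: KRE

Answer: KRE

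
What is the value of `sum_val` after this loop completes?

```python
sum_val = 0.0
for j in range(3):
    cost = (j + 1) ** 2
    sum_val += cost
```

Sum of squared losses 1² + 2² + ... + 3²
`sum_val` takes the values: 0.0 → 1.0 → 5.0 → 14.0

Answer: 14.0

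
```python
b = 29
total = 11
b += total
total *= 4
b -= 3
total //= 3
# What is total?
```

Trace:
`b = 29` → b = 29
`total = 11` → total = 11
`b += total` → b = 40
`total *= 4` → total = 44
`b -= 3` → b = 37
`total //= 3` → total = 14
So total = 14

Answer: 14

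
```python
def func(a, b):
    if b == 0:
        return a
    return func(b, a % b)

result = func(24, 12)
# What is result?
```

func(24, 12) -> func(12, 0) -> 12

Answer: 12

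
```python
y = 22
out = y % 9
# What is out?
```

Trace:
`y = 22` → y = 22
`out = y % 9` → out = 4
So out = 4

Answer: 4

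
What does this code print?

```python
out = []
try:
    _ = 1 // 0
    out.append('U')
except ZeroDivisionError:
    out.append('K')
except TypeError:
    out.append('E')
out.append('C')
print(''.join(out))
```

Execution trace: 'K' (except ZeroDivisionError) → 'C' (after the try/except). Output: KC

Answer: KC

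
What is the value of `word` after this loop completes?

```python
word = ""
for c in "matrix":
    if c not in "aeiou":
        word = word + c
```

Remove vowels from 'matrix'
`word` takes the values: "" → "m" → "mt" → "mtr" → "mtrx"

Answer: "mtrx"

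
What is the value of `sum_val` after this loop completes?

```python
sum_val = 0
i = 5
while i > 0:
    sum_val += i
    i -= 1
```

Sum 5 down to 1
`sum_val` takes the values: 0 → 5 → 9 → 12 → 14 → 15

Answer: 15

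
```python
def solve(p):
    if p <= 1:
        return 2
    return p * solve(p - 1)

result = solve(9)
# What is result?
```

solve(9) = 9 * 8 * 7 * 6 * 5 * 4 * 3 * 2 * 2 = 725760

Answer: 725760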